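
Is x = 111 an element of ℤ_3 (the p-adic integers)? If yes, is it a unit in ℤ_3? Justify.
x ∈ ℤ_3 but not a unit; v_3(x) = 1 > 0

ℤ_3 = {x ∈ ℚ_3 : v_3(x) ≥ 0} and ℤ_3^× = {x ∈ ℤ_3 : v_3(x) = 0}. Here v_3(111) = v_3(num) − v_3(den) = 1; compare against these criteria.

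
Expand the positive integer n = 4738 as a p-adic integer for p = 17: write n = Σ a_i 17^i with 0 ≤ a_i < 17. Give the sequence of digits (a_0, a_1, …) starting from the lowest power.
(a_0, a_1, …) = (12, 6, 16)

Repeated division by 17 gives the digits low-to-high: 4738 = 12 + 6·17^1 + 16·17^2. Digit sequence: (12, 6, 16).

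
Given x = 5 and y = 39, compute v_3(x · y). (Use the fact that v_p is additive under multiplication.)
v_3(195) = 1

v_p(x) = 0 (factor: 5 = 3^0 · 5); v_p(y) = 1 (factor: 39 = 3^1 · 13). Additivity: v_p(xy) = v_p(x) + v_p(y) = 0 + 1 = 1. (Direct check: xy = 195 = 3^1 · (65).)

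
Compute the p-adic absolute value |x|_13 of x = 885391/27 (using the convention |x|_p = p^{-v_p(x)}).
|885391/27|_13 = 1/28561

Step 1 — compute v_13(x) by factoring powers of 13 out of the numerator and denominator: v_13(885391/27) = 4. Step 2 — apply |x|_p = p^{-v_p(x)} = 13^{-4} = 1/28561.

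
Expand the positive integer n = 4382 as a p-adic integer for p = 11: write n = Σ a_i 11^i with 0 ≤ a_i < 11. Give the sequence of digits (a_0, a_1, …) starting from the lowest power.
(a_0, a_1, …) = (4, 2, 3, 3)

Repeated division by 11 gives the digits low-to-high: 4382 = 4 + 2·11^1 + 3·11^2 + 3·11^3. Digit sequence: (4, 2, 3, 3).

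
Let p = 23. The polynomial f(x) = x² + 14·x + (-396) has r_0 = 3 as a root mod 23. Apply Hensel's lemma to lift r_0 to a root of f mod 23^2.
r_1 = 417 (mod 529)

Hensel: r_{i+1} = r_i − f(r_i)·(f′(r_i))^{-1} mod 23^{i+2}, f′(x) = 2x + 14. Iterate:
  r_0 = 3 (mod 23)
  r_1 = 417 (mod 529)
Final: r = 417 satisfies f(r) ≡ 0 mod 23^2.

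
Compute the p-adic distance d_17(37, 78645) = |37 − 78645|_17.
d_17(37, 78645) = 1/4913

Step 1 — x − y = 37 − 78645 = -78608. Step 2 — v_17(-78608) = 3 (factor: -78608 = −(17^3 · 16); the sign does not affect v_p). Step 3 — |x − y|_17 = 17^{-3} = 1/4913.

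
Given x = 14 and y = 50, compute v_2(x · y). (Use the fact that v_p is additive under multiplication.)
v_2(700) = 2

v_p(x) = 1 (factor: 14 = 2^1 · 7); v_p(y) = 1 (factor: 50 = 2^1 · 25). Additivity: v_p(xy) = v_p(x) + v_p(y) = 1 + 1 = 2. (Direct check: xy = 700 = 2^2 · (175).)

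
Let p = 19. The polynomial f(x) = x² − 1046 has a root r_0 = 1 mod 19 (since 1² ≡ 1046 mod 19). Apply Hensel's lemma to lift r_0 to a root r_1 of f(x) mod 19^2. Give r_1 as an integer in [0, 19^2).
r_1 = 343 (mod 361)

Hensel's recurrence: r_{i+1} = r_i − f(r_i)·(f′(r_i))^{-1} mod 19^{i+2}, with f′(x) = 2x. Iterate:
  r_0 = 1 (mod 19)
  r_1 = 343 (mod 361)
Final: r_1 = 343, and one checks f(r_1) ≡ 0 mod 19^2.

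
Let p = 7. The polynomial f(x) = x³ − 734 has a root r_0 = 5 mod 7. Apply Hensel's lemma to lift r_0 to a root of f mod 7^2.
r_1 = 19 (mod 49)

Hensel: r_{i+1} = r_i − f(r_i)/f′(r_i) mod 7^{i+2}, where f′(x) = 3x². Iterate:
  r_0 = 5 (mod 7)
  r_1 = 19 (mod 49)
Final: r = 19 with f(r) ≡ 0 mod 7^2.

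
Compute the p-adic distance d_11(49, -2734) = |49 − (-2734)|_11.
d_11(49, -2734) = 1/121

Step 1 — x − y = 49 − (-2734) = 2783. Step 2 — v_11(2783) = 2 (factor: 2783 = (11^2 · 23); the sign does not affect v_p). Step 3 — |x − y|_11 = 11^{-2} = 1/121.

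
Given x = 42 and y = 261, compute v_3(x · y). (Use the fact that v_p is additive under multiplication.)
v_3(10962) = 3

v_p(x) = 1 (factor: 42 = 3^1 · 14); v_p(y) = 2 (factor: 261 = 3^2 · 29). Additivity: v_p(xy) = v_p(x) + v_p(y) = 1 + 2 = 3. (Direct check: xy = 10962 = 3^3 · (406).)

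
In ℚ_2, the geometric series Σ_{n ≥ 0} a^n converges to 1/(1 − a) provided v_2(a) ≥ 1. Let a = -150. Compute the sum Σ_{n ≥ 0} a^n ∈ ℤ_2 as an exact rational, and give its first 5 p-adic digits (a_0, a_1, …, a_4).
Σ a^n = 1/(1 − a) = 1/151;  first 5 digits = (1, 1, 1, 0, 0)

v_2(a) = 1 ≥ 1, so the series converges in ℤ_2 to 1/(1 − a) = 1/(1 − (-150)) = 1/151. Expand this rational in ℤ_2: compute digits iteratively via d_i = x_i mod 2, x_{i+1} = (x_i − d_i)/2. The first 5 digits are (1, 1, 1, 0, 0).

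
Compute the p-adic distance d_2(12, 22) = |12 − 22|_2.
d_2(12, 22) = 1/2

Step 1 — x − y = 12 − 22 = -10. Step 2 — v_2(-10) = 1 (factor: -10 = −(2^1 · 5); the sign does not affect v_p). Step 3 — |x − y|_2 = 2^{-1} = 1/2.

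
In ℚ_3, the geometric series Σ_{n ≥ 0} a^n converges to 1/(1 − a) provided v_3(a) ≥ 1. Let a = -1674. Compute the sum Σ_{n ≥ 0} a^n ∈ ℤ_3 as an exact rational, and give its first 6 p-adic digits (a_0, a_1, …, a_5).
Σ a^n = 1/(1 − a) = 1/1675;  first 6 digits = (1, 0, 0, 1, 0, 2)

v_3(a) = 3 ≥ 1, so the series converges in ℤ_3 to 1/(1 − a) = 1/(1 − (-1674)) = 1/1675. Expand this rational in ℤ_3: compute digits iteratively via d_i = x_i mod 3, x_{i+1} = (x_i − d_i)/3. The first 6 digits are (1, 0, 0, 1, 0, 2).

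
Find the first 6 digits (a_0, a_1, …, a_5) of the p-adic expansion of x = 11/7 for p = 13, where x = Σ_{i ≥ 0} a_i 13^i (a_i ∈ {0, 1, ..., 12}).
(a_0, …, a_5) = (9, 5, 7, 5, 7, 5)

v_13(11/7) = 0 (numerator and denominator both coprime to 13), so x ∈ ℤ_13^×. Compute digits iteratively via a_i = x_i mod 13, x_{i+1} = (x_i − a_i)/13, with x_0 = x:
  x_0 = 11/7;  a_0 = 9;  x_1 = (x_0 − 9)/13 = -4/7
  x_1 = -4/7;  a_1 = 5;  x_2 = (x_1 − 5)/13 = -3/7
  x_2 = -3/7;  a_2 = 7;  x_3 = (x_2 − 7)/13 = -4/7
  x_3 = -4/7;  a_3 = 5;  x_4 = (x_3 − 5)/13 = -3/7
  x_4 = -3/7;  a_4 = 7;  x_5 = (x_4 − 7)/13 = -4/7
  x_5 = -4/7;  a_5 = 5;  x_6 = (x_5 − 5)/13 = -3/7
Digits: (9, 5, 7, 5, 7, 5).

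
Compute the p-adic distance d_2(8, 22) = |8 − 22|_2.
d_2(8, 22) = 1/2

Step 1 — x − y = 8 − 22 = -14. Step 2 — v_2(-14) = 1 (factor: -14 = −(2^1 · 7); the sign does not affect v_p). Step 3 — |x − y|_2 = 2^{-1} = 1/2.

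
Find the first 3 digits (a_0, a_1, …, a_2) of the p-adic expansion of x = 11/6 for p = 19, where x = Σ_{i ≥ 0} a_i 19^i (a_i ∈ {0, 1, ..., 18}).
(a_0, …, a_2) = (5, 3, 3)

v_19(11/6) = 0 (numerator and denominator both coprime to 19), so x ∈ ℤ_19^×. Compute digits iteratively via a_i = x_i mod 19, x_{i+1} = (x_i − a_i)/19, with x_0 = x:
  x_0 = 11/6;  a_0 = 5;  x_1 = (x_0 − 5)/19 = -1/6
  x_1 = -1/6;  a_1 = 3;  x_2 = (x_1 − 3)/19 = -1/6
  x_2 = -1/6;  a_2 = 3;  x_3 = (x_2 − 3)/19 = -1/6
Digits: (5, 3, 3).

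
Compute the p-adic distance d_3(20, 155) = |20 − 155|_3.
d_3(20, 155) = 1/27

Step 1 — x − y = 20 − 155 = -135. Step 2 — v_3(-135) = 3 (factor: -135 = −(3^3 · 5); the sign does not affect v_p). Step 3 — |x − y|_3 = 3^{-3} = 1/27.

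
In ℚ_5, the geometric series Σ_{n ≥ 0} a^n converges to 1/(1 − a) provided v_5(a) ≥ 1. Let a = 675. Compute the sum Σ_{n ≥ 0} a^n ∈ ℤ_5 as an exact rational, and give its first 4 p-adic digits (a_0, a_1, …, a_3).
Σ a^n = 1/(1 − a) = -1/674;  first 4 digits = (1, 0, 2, 0)

v_5(a) = 2 ≥ 1, so the series converges in ℤ_5 to 1/(1 − a) = 1/(1 − 675) = -1/674. Expand this rational in ℤ_5: compute digits iteratively via d_i = x_i mod 5, x_{i+1} = (x_i − d_i)/5. The first 4 digits are (1, 0, 2, 0).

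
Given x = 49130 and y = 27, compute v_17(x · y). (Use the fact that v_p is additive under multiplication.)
v_17(1326510) = 3

v_p(x) = 3 (factor: 49130 = 17^3 · 10); v_p(y) = 0 (factor: 27 = 17^0 · 27). Additivity: v_p(xy) = v_p(x) + v_p(y) = 3 + 0 = 3. (Direct check: xy = 1326510 = 17^3 · (270).)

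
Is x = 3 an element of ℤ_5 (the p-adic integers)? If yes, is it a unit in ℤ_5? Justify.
x ∈ ℤ_5^× (unit); v_5(x) = 0

ℤ_5 = {x ∈ ℚ_5 : v_5(x) ≥ 0} and ℤ_5^× = {x ∈ ℤ_5 : v_5(x) = 0}. Here v_5(3) = v_5(num) − v_5(den) = 0; compare against these criteria.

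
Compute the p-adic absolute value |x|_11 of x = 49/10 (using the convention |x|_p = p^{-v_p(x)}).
|49/10|_11 = 1

Step 1 — compute v_11(x) by factoring powers of 11 out of the numerator and denominator: v_11(49/10) = 0. Step 2 — apply |x|_p = p^{-v_p(x)} = 11^{0} = 1.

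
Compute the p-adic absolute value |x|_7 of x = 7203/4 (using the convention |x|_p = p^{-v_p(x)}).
|7203/4|_7 = 1/2401

Step 1 — compute v_7(x) by factoring powers of 7 out of the numerator and denominator: v_7(7203/4) = 4. Step 2 — apply |x|_p = p^{-v_p(x)} = 7^{-4} = 1/2401.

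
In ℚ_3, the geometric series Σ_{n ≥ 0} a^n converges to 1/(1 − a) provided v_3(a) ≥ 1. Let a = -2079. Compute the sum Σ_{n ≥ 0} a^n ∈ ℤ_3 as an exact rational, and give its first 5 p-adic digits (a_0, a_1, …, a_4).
Σ a^n = 1/(1 − a) = 1/2080;  first 5 digits = (1, 0, 0, 1, 1)

v_3(a) = 3 ≥ 1, so the series converges in ℤ_3 to 1/(1 − a) = 1/(1 − (-2079)) = 1/2080. Expand this rational in ℤ_3: compute digits iteratively via d_i = x_i mod 3, x_{i+1} = (x_i − d_i)/3. The first 5 digits are (1, 0, 0, 1, 1).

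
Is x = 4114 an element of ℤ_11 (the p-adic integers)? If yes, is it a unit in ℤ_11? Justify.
x ∈ ℤ_11 but not a unit; v_11(x) = 2 > 0

ℤ_11 = {x ∈ ℚ_11 : v_11(x) ≥ 0} and ℤ_11^× = {x ∈ ℤ_11 : v_11(x) = 0}. Here v_11(4114) = v_11(num) − v_11(den) = 2; compare against these criteria.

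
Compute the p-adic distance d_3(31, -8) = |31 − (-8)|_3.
d_3(31, -8) = 1/3

Step 1 — x − y = 31 − (-8) = 39. Step 2 — v_3(39) = 1 (factor: 39 = (3^1 · 13); the sign does not affect v_p). Step 3 — |x − y|_3 = 3^{-1} = 1/3.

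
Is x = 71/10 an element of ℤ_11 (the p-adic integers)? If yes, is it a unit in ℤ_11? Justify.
x ∈ ℤ_11^× (unit); v_11(x) = 0

ℤ_11 = {x ∈ ℚ_11 : v_11(x) ≥ 0} and ℤ_11^× = {x ∈ ℤ_11 : v_11(x) = 0}. Here v_11(71/10) = v_11(num) − v_11(den) = 0; compare against these criteria.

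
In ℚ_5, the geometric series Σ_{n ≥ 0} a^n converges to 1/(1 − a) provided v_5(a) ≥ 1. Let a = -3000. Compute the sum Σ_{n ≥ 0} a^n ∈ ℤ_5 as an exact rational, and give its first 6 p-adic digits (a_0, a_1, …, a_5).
Σ a^n = 1/(1 − a) = 1/3001;  first 6 digits = (1, 0, 0, 1, 0, 4)

v_5(a) = 3 ≥ 1, so the series converges in ℤ_5 to 1/(1 − a) = 1/(1 − (-3000)) = 1/3001. Expand this rational in ℤ_5: compute digits iteratively via d_i = x_i mod 5, x_{i+1} = (x_i − d_i)/5. The first 6 digits are (1, 0, 0, 1, 0, 4).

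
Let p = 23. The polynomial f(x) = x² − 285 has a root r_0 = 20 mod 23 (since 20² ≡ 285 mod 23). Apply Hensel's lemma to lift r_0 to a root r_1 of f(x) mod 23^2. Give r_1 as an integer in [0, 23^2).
r_1 = 480 (mod 529)

Hensel's recurrence: r_{i+1} = r_i − f(r_i)·(f′(r_i))^{-1} mod 23^{i+2}, with f′(x) = 2x. Iterate:
  r_0 = 20 (mod 23)
  r_1 = 480 (mod 529)
Final: r_1 = 480, and one checks f(r_1) ≡ 0 mod 23^2.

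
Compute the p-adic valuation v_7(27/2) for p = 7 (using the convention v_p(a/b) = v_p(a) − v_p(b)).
v_7(27/2) = 0

Factor powers of 7 from the numerator and denominator of the reduced fraction: 27 = 7^0 · 27 and 2 = 7^0 · 2. Apply v_p(a/b) = v_p(a) − v_p(b): v_7(27/2) = 0 − 0 = 0.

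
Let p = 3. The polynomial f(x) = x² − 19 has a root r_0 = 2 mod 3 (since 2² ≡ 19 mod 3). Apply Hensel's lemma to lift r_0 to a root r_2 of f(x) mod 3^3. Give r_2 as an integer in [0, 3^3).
r_2 = 17 (mod 27)

Hensel's recurrence: r_{i+1} = r_i − f(r_i)·(f′(r_i))^{-1} mod 3^{i+2}, with f′(x) = 2x. Iterate:
  r_0 = 2 (mod 3)
  r_1 = 8 (mod 9)
  r_2 = 17 (mod 27)
Final: r_2 = 17, and one checks f(r_2) ≡ 0 mod 3^3.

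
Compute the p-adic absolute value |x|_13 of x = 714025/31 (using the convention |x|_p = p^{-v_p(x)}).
|714025/31|_13 = 1/28561

Step 1 — compute v_13(x) by factoring powers of 13 out of the numerator and denominator: v_13(714025/31) = 4. Step 2 — apply |x|_p = p^{-v_p(x)} = 13^{-4} = 1/28561.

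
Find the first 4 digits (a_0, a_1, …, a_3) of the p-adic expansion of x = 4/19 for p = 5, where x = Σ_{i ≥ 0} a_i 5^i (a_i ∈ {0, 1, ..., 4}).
(a_0, …, a_3) = (1, 3, 2, 0)

v_5(4/19) = 0 (numerator and denominator both coprime to 5), so x ∈ ℤ_5^×. Compute digits iteratively via a_i = x_i mod 5, x_{i+1} = (x_i − a_i)/5, with x_0 = x:
  x_0 = 4/19;  a_0 = 1;  x_1 = (x_0 − 1)/5 = -3/19
  x_1 = -3/19;  a_1 = 3;  x_2 = (x_1 − 3)/5 = -12/19
  x_2 = -12/19;  a_2 = 2;  x_3 = (x_2 − 2)/5 = -10/19
  x_3 = -10/19;  a_3 = 0;  x_4 = (x_3 − 0)/5 = -2/19
Digits: (1, 3, 2, 0).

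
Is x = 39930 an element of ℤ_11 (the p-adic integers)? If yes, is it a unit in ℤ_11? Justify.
x ∈ ℤ_11 but not a unit; v_11(x) = 3 > 0

ℤ_11 = {x ∈ ℚ_11 : v_11(x) ≥ 0} and ℤ_11^× = {x ∈ ℤ_11 : v_11(x) = 0}. Here v_11(39930) = v_11(num) − v_11(den) = 3; compare against these criteria.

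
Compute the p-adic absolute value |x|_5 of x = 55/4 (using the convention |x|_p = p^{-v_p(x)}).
|55/4|_5 = 1/5

Step 1 — compute v_5(x) by factoring powers of 5 out of the numerator and denominator: v_5(55/4) = 1. Step 2 — apply |x|_p = p^{-v_p(x)} = 5^{-1} = 1/5.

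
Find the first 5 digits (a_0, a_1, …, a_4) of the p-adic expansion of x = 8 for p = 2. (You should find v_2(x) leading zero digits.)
(a_0, …, a_4) = (0, 0, 0, 1, 0)

v_2(8) = 3, so a_0 = ... = a_2 = 0. Factor out: x = 2^3 · u with u = 1 a unit in ℤ_2. Expand u iteratively via a_{v+i} = u_i mod 2, u_{i+1} = (u_i − a_{v+i})/2:
  u_0 = 1;  a_3 = 1;  u_1 = (u_0 − 1)/2 = 0
  u_1 = 0;  a_4 = 0;  u_2 = (u_1 − 0)/2 = 0
Digits: (0, 0, 0, 1, 0).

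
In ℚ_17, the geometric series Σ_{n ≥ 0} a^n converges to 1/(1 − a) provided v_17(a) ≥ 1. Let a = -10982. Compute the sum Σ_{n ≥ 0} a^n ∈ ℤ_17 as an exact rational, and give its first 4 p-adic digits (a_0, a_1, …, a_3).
Σ a^n = 1/(1 − a) = 1/10983;  first 4 digits = (1, 0, 13, 14)

v_17(a) = 2 ≥ 1, so the series converges in ℤ_17 to 1/(1 − a) = 1/(1 − (-10982)) = 1/10983. Expand this rational in ℤ_17: compute digits iteratively via d_i = x_i mod 17, x_{i+1} = (x_i − d_i)/17. The first 4 digits are (1, 0, 13, 14).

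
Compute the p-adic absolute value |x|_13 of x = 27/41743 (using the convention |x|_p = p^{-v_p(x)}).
|27/41743|_13 = 2197

Step 1 — compute v_13(x) by factoring powers of 13 out of the numerator and denominator: v_13(27/41743) = -3. Step 2 — apply |x|_p = p^{-v_p(x)} = 13^{3} = 2197.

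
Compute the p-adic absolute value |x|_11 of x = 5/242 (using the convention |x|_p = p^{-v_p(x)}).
|5/242|_11 = 121

Step 1 — compute v_11(x) by factoring powers of 11 out of the numerator and denominator: v_11(5/242) = -2. Step 2 — apply |x|_p = p^{-v_p(x)} = 11^{2} = 121.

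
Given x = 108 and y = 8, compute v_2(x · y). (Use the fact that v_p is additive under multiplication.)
v_2(864) = 5

v_p(x) = 2 (factor: 108 = 2^2 · 27); v_p(y) = 3 (factor: 8 = 2^3 · 1). Additivity: v_p(xy) = v_p(x) + v_p(y) = 2 + 3 = 5. (Direct check: xy = 864 = 2^5 · (27).)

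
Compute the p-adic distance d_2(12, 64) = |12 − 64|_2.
d_2(12, 64) = 1/4

Step 1 — x − y = 12 − 64 = -52. Step 2 — v_2(-52) = 2 (factor: -52 = −(2^2 · 13); the sign does not affect v_p). Step 3 — |x − y|_2 = 2^{-2} = 1/4.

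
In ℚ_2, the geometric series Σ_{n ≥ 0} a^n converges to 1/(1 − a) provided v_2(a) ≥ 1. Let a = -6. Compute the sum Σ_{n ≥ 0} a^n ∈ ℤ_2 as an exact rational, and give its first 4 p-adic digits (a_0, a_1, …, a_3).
Σ a^n = 1/(1 − a) = 1/7;  first 4 digits = (1, 1, 1, 0)

v_2(a) = 1 ≥ 1, so the series converges in ℤ_2 to 1/(1 − a) = 1/(1 − (-6)) = 1/7. Expand this rational in ℤ_2: compute digits iteratively via d_i = x_i mod 2, x_{i+1} = (x_i − d_i)/2. The first 4 digits are (1, 1, 1, 0).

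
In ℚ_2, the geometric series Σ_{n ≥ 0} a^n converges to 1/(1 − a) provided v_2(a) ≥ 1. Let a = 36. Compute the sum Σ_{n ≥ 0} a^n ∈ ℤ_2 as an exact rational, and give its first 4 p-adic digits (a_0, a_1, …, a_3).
Σ a^n = 1/(1 − a) = -1/35;  first 4 digits = (1, 0, 1, 0)

v_2(a) = 2 ≥ 1, so the series converges in ℤ_2 to 1/(1 − a) = 1/(1 − 36) = -1/35. Expand this rational in ℤ_2: compute digits iteratively via d_i = x_i mod 2, x_{i+1} = (x_i − d_i)/2. The first 4 digits are (1, 0, 1, 0).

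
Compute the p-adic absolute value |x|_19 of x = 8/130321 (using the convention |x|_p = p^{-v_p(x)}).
|8/130321|_19 = 130321

Step 1 — compute v_19(x) by factoring powers of 19 out of the numerator and denominator: v_19(8/130321) = -4. Step 2 — apply |x|_p = p^{-v_p(x)} = 19^{4} = 130321.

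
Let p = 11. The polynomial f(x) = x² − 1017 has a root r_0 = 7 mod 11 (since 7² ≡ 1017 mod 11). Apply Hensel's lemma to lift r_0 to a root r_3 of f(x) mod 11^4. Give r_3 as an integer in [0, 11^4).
r_3 = 10534 (mod 14641)

Hensel's recurrence: r_{i+1} = r_i − f(r_i)·(f′(r_i))^{-1} mod 11^{i+2}, with f′(x) = 2x. Iterate:
  r_0 = 7 (mod 11)
  r_1 = 7 (mod 121)
  r_2 = 1217 (mod 1331)
  r_3 = 10534 (mod 14641)
Final: r_3 = 10534, and one checks f(r_3) ≡ 0 mod 11^4.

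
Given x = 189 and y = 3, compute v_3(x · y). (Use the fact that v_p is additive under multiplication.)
v_3(567) = 4

v_p(x) = 3 (factor: 189 = 3^3 · 7); v_p(y) = 1 (factor: 3 = 3^1 · 1). Additivity: v_p(xy) = v_p(x) + v_p(y) = 3 + 1 = 4. (Direct check: xy = 567 = 3^4 · (7).)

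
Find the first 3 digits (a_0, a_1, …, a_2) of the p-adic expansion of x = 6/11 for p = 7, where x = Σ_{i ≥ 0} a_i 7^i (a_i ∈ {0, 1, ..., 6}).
(a_0, …, a_2) = (5, 0, 5)

v_7(6/11) = 0 (numerator and denominator both coprime to 7), so x ∈ ℤ_7^×. Compute digits iteratively via a_i = x_i mod 7, x_{i+1} = (x_i − a_i)/7, with x_0 = x:
  x_0 = 6/11;  a_0 = 5;  x_1 = (x_0 − 5)/7 = -7/11
  x_1 = -7/11;  a_1 = 0;  x_2 = (x_1 − 0)/7 = -1/11
  x_2 = -1/11;  a_2 = 5;  x_3 = (x_2 − 5)/7 = -8/11
Digits: (5, 0, 5).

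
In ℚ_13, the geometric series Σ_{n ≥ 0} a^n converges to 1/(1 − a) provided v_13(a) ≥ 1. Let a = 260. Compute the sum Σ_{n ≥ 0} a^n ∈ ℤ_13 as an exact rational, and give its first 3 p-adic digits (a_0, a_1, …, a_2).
Σ a^n = 1/(1 − a) = -1/259;  first 3 digits = (1, 7, 11)

v_13(a) = 1 ≥ 1, so the series converges in ℤ_13 to 1/(1 − a) = 1/(1 − 260) = -1/259. Expand this rational in ℤ_13: compute digits iteratively via d_i = x_i mod 13, x_{i+1} = (x_i − d_i)/13. The first 3 digits are (1, 7, 11).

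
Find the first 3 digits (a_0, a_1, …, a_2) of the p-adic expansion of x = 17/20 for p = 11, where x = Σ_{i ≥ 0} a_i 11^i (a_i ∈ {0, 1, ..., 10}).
(a_0, …, a_2) = (8, 1, 7)

v_11(17/20) = 0 (numerator and denominator both coprime to 11), so x ∈ ℤ_11^×. Compute digits iteratively via a_i = x_i mod 11, x_{i+1} = (x_i − a_i)/11, with x_0 = x:
  x_0 = 17/20;  a_0 = 8;  x_1 = (x_0 − 8)/11 = -13/20
  x_1 = -13/20;  a_1 = 1;  x_2 = (x_1 − 1)/11 = -3/20
  x_2 = -3/20;  a_2 = 7;  x_3 = (x_2 − 7)/11 = -13/20
Digits: (8, 1, 7).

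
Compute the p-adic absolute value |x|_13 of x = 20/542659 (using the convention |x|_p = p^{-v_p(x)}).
|20/542659|_13 = 28561

Step 1 — compute v_13(x) by factoring powers of 13 out of the numerator and denominator: v_13(20/542659) = -4. Step 2 — apply |x|_p = p^{-v_p(x)} = 13^{4} = 28561.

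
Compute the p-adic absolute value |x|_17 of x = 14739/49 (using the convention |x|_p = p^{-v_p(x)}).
|14739/49|_17 = 1/4913

Step 1 — compute v_17(x) by factoring powers of 17 out of the numerator and denominator: v_17(14739/49) = 3. Step 2 — apply |x|_p = p^{-v_p(x)} = 17^{-3} = 1/4913.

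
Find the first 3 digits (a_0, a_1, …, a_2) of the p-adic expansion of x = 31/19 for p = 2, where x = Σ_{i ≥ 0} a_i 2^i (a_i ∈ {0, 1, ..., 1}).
(a_0, …, a_2) = (1, 0, 1)

v_2(31/19) = 0 (numerator and denominator both coprime to 2), so x ∈ ℤ_2^×. Compute digits iteratively via a_i = x_i mod 2, x_{i+1} = (x_i − a_i)/2, with x_0 = x:
  x_0 = 31/19;  a_0 = 1;  x_1 = (x_0 − 1)/2 = 6/19
  x_1 = 6/19;  a_1 = 0;  x_2 = (x_1 − 0)/2 = 3/19
  x_2 = 3/19;  a_2 = 1;  x_3 = (x_2 − 1)/2 = -8/19
Digits: (1, 0, 1).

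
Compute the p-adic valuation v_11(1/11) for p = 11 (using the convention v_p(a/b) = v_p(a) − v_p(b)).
v_11(1/11) = -1

Factor powers of 11 from the numerator and denominator of the reduced fraction: 1 = 11^0 · 1 and 11 = 11^1 · 1. Apply v_p(a/b) = v_p(a) − v_p(b): v_11(1/11) = 0 − 1 = -1.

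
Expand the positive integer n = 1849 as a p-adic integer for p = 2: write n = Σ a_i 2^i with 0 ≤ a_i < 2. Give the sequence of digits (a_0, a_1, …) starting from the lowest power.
(a_0, a_1, …) = (1, 0, 0, 1, 1, 1, 0, 0, 1, 1, 1)

Repeated division by 2 gives the digits low-to-high: 1849 = 1 + 1·2^3 + 1·2^4 + 1·2^5 + 1·2^8 + 1·2^9 + 1·2^10. Digit sequence: (1, 0, 0, 1, 1, 1, 0, 0, 1, 1, 1).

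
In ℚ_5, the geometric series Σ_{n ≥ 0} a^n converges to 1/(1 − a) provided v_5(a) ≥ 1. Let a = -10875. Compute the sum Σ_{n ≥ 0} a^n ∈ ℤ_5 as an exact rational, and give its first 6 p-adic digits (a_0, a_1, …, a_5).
Σ a^n = 1/(1 − a) = 1/10876;  first 6 digits = (1, 0, 0, 3, 2, 1)

v_5(a) = 3 ≥ 1, so the series converges in ℤ_5 to 1/(1 − a) = 1/(1 − (-10875)) = 1/10876. Expand this rational in ℤ_5: compute digits iteratively via d_i = x_i mod 5, x_{i+1} = (x_i − d_i)/5. The first 6 digits are (1, 0, 0, 3, 2, 1).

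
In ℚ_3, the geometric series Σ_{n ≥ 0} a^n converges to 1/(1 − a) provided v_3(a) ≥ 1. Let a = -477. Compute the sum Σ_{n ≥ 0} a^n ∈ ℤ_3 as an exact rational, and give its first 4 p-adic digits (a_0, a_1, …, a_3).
Σ a^n = 1/(1 − a) = 1/478;  first 4 digits = (1, 0, 1, 0)

v_3(a) = 2 ≥ 1, so the series converges in ℤ_3 to 1/(1 − a) = 1/(1 − (-477)) = 1/478. Expand this rational in ℤ_3: compute digits iteratively via d_i = x_i mod 3, x_{i+1} = (x_i − d_i)/3. The first 4 digits are (1, 0, 1, 0).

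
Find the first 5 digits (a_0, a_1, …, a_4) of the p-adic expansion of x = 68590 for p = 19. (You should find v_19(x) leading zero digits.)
(a_0, …, a_4) = (0, 0, 0, 10, 0)

v_19(68590) = 3, so a_0 = ... = a_2 = 0. Factor out: x = 19^3 · u with u = 10 a unit in ℤ_19. Expand u iteratively via a_{v+i} = u_i mod 19, u_{i+1} = (u_i − a_{v+i})/19:
  u_0 = 10;  a_3 = 10;  u_1 = (u_0 − 10)/19 = 0
  u_1 = 0;  a_4 = 0;  u_2 = (u_1 − 0)/19 = 0
Digits: (0, 0, 0, 10, 0).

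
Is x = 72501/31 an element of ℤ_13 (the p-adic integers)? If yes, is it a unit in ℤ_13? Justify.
x ∈ ℤ_13 but not a unit; v_13(x) = 3 > 0

ℤ_13 = {x ∈ ℚ_13 : v_13(x) ≥ 0} and ℤ_13^× = {x ∈ ℤ_13 : v_13(x) = 0}. Here v_13(72501/31) = v_13(num) − v_13(den) = 3; compare against these criteria.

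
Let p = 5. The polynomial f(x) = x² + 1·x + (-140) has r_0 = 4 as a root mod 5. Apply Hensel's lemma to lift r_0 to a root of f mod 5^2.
r_1 = 9 (mod 25)

Hensel: r_{i+1} = r_i − f(r_i)·(f′(r_i))^{-1} mod 5^{i+2}, f′(x) = 2x + 1. Iterate:
  r_0 = 4 (mod 5)
  r_1 = 9 (mod 25)
Final: r = 9 satisfies f(r) ≡ 0 mod 5^2.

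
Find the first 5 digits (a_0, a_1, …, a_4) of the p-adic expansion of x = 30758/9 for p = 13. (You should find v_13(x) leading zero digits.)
(a_0, …, a_4) = (0, 0, 0, 3, 10)

v_13(30758/9) = 3, so a_0 = ... = a_2 = 0. Factor out: x = 13^3 · u with u = 14/9 a unit in ℤ_13. Expand u iteratively via a_{v+i} = u_i mod 13, u_{i+1} = (u_i − a_{v+i})/13:
  u_0 = 14/9;  a_3 = 3;  u_1 = (u_0 − 3)/13 = -1/9
  u_1 = -1/9;  a_4 = 10;  u_2 = (u_1 − 10)/13 = -7/9
Digits: (0, 0, 0, 3, 10).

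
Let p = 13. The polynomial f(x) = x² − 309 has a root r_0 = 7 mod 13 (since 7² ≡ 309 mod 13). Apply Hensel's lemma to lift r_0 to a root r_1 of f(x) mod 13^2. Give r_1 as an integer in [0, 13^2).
r_1 = 98 (mod 169)

Hensel's recurrence: r_{i+1} = r_i − f(r_i)·(f′(r_i))^{-1} mod 13^{i+2}, with f′(x) = 2x. Iterate:
  r_0 = 7 (mod 13)
  r_1 = 98 (mod 169)
Final: r_1 = 98, and one checks f(r_1) ≡ 0 mod 13^2.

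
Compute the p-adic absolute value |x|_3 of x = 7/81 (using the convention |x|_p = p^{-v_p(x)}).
|7/81|_3 = 81

Step 1 — compute v_3(x) by factoring powers of 3 out of the numerator and denominator: v_3(7/81) = -4. Step 2 — apply |x|_p = p^{-v_p(x)} = 3^{4} = 81.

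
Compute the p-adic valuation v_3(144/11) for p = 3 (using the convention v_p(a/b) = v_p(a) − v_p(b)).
v_3(144/11) = 2

Factor powers of 3 from the numerator and denominator of the reduced fraction: 144 = 3^2 · 16 and 11 = 3^0 · 11. Apply v_p(a/b) = v_p(a) − v_p(b): v_3(144/11) = 2 − 0 = 2.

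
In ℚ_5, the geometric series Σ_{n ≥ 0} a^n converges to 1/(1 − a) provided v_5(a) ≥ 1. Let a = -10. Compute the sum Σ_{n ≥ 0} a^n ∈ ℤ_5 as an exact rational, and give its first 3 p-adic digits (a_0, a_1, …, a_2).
Σ a^n = 1/(1 − a) = 1/11;  first 3 digits = (1, 3, 3)

v_5(a) = 1 ≥ 1, so the series converges in ℤ_5 to 1/(1 − a) = 1/(1 − (-10)) = 1/11. Expand this rational in ℤ_5: compute digits iteratively via d_i = x_i mod 5, x_{i+1} = (x_i − d_i)/5. The first 3 digits are (1, 3, 3).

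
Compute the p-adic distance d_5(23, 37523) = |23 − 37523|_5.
d_5(23, 37523) = 1/3125

Step 1 — x − y = 23 − 37523 = -37500. Step 2 — v_5(-37500) = 5 (factor: -37500 = −(5^5 · 12); the sign does not affect v_p). Step 3 — |x − y|_5 = 5^{-5} = 1/3125.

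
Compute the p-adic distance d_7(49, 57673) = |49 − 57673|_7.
d_7(49, 57673) = 1/2401

Step 1 — x − y = 49 − 57673 = -57624. Step 2 — v_7(-57624) = 4 (factor: -57624 = −(7^4 · 24); the sign does not affect v_p). Step 3 — |x − y|_7 = 7^{-4} = 1/2401.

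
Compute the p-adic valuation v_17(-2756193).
v_17(-2756193) = 4

v_17(n) is the largest exponent k such that 17^k divides n. Factor out: -2756193 = -17^4 · 33. (Sign doesn't affect v_p.) So v_17(-2756193) = 4.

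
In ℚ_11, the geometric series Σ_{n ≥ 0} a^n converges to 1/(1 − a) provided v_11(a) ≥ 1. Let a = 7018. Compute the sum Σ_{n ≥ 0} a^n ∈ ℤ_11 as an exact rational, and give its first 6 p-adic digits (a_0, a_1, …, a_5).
Σ a^n = 1/(1 − a) = -1/7017;  first 6 digits = (1, 0, 3, 5, 9, 8)

v_11(a) = 2 ≥ 1, so the series converges in ℤ_11 to 1/(1 − a) = 1/(1 − 7018) = -1/7017. Expand this rational in ℤ_11: compute digits iteratively via d_i = x_i mod 11, x_{i+1} = (x_i − d_i)/11. The first 6 digits are (1, 0, 3, 5, 9, 8).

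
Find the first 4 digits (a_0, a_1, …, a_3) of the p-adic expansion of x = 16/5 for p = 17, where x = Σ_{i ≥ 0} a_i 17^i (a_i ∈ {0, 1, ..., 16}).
(a_0, …, a_3) = (10, 3, 10, 13)

v_17(16/5) = 0 (numerator and denominator both coprime to 17), so x ∈ ℤ_17^×. Compute digits iteratively via a_i = x_i mod 17, x_{i+1} = (x_i − a_i)/17, with x_0 = x:
  x_0 = 16/5;  a_0 = 10;  x_1 = (x_0 − 10)/17 = -2/5
  x_1 = -2/5;  a_1 = 3;  x_2 = (x_1 − 3)/17 = -1/5
  x_2 = -1/5;  a_2 = 10;  x_3 = (x_2 − 10)/17 = -3/5
  x_3 = -3/5;  a_3 = 13;  x_4 = (x_3 − 13)/17 = -4/5
Digits: (10, 3, 10, 13).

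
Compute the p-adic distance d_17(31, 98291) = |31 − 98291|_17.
d_17(31, 98291) = 1/4913

Step 1 — x − y = 31 − 98291 = -98260. Step 2 — v_17(-98260) = 3 (factor: -98260 = −(17^3 · 20); the sign does not affect v_p). Step 3 — |x − y|_17 = 17^{-3} = 1/4913.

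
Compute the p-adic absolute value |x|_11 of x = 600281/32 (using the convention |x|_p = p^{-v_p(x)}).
|600281/32|_11 = 1/14641

Step 1 — compute v_11(x) by factoring powers of 11 out of the numerator and denominator: v_11(600281/32) = 4. Step 2 — apply |x|_p = p^{-v_p(x)} = 11^{-4} = 1/14641.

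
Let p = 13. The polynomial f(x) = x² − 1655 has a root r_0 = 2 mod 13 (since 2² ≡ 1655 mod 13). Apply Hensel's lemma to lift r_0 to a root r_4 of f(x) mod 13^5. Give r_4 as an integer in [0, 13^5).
r_4 = 101350 (mod 371293)

Hensel's recurrence: r_{i+1} = r_i − f(r_i)·(f′(r_i))^{-1} mod 13^{i+2}, with f′(x) = 2x. Iterate:
  r_0 = 2 (mod 13)
  r_1 = 119 (mod 169)
  r_2 = 288 (mod 2197)
  r_3 = 15667 (mod 28561)
  r_4 = 101350 (mod 371293)
Final: r_4 = 101350, and one checks f(r_4) ≡ 0 mod 13^5.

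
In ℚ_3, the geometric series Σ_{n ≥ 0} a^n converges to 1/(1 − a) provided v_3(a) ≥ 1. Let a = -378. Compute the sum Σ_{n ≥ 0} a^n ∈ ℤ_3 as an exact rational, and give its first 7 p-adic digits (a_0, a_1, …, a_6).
Σ a^n = 1/(1 − a) = 1/379;  first 7 digits = (1, 0, 0, 1, 1, 1, 0)

v_3(a) = 3 ≥ 1, so the series converges in ℤ_3 to 1/(1 − a) = 1/(1 − (-378)) = 1/379. Expand this rational in ℤ_3: compute digits iteratively via d_i = x_i mod 3, x_{i+1} = (x_i − d_i)/3. The first 7 digits are (1, 0, 0, 1, 1, 1, 0).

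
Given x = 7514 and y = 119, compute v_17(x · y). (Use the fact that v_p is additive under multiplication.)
v_17(894166) = 3

v_p(x) = 2 (factor: 7514 = 17^2 · 26); v_p(y) = 1 (factor: 119 = 17^1 · 7). Additivity: v_p(xy) = v_p(x) + v_p(y) = 2 + 1 = 3. (Direct check: xy = 894166 = 17^3 · (182).)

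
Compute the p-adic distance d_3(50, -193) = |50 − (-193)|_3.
d_3(50, -193) = 1/243

Step 1 — x − y = 50 − (-193) = 243. Step 2 — v_3(243) = 5 (factor: 243 = (3^5 · 1); the sign does not affect v_p). Step 3 — |x − y|_3 = 3^{-5} = 1/243.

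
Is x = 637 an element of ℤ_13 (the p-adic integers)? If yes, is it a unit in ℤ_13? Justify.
x ∈ ℤ_13 but not a unit; v_13(x) = 1 > 0

ℤ_13 = {x ∈ ℚ_13 : v_13(x) ≥ 0} and ℤ_13^× = {x ∈ ℤ_13 : v_13(x) = 0}. Here v_13(637) = v_13(num) − v_13(den) = 1; compare against these criteria.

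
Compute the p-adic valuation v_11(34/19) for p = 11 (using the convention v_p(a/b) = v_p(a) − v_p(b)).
v_11(34/19) = 0

Factor powers of 11 from the numerator and denominator of the reduced fraction: 34 = 11^0 · 34 and 19 = 11^0 · 19. Apply v_p(a/b) = v_p(a) − v_p(b): v_11(34/19) = 0 − 0 = 0.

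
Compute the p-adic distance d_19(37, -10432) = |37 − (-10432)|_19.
d_19(37, -10432) = 1/361

Step 1 — x − y = 37 − (-10432) = 10469. Step 2 — v_19(10469) = 2 (factor: 10469 = (19^2 · 29); the sign does not affect v_p). Step 3 — |x − y|_19 = 19^{-2} = 1/361.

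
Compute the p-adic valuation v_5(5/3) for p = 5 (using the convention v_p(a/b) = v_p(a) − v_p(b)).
v_5(5/3) = 1

Factor powers of 5 from the numerator and denominator of the reduced fraction: 5 = 5^1 · 1 and 3 = 5^0 · 3. Apply v_p(a/b) = v_p(a) − v_p(b): v_5(5/3) = 1 − 0 = 1.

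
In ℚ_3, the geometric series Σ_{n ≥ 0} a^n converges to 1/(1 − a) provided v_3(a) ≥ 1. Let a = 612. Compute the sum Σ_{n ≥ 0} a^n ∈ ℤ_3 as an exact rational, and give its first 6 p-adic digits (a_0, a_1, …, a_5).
Σ a^n = 1/(1 − a) = -1/611;  first 6 digits = (1, 0, 2, 1, 2, 1)

v_3(a) = 2 ≥ 1, so the series converges in ℤ_3 to 1/(1 − a) = 1/(1 − 612) = -1/611. Expand this rational in ℤ_3: compute digits iteratively via d_i = x_i mod 3, x_{i+1} = (x_i − d_i)/3. The first 6 digits are (1, 0, 2, 1, 2, 1).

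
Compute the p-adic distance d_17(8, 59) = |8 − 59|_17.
d_17(8, 59) = 1/17

Step 1 — x − y = 8 − 59 = -51. Step 2 — v_17(-51) = 1 (factor: -51 = −(17^1 · 3); the sign does not affect v_p). Step 3 — |x − y|_17 = 17^{-1} = 1/17.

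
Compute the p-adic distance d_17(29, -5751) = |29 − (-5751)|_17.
d_17(29, -5751) = 1/289

Step 1 — x − y = 29 − (-5751) = 5780. Step 2 — v_17(5780) = 2 (factor: 5780 = (17^2 · 20); the sign does not affect v_p). Step 3 — |x − y|_17 = 17^{-2} = 1/289.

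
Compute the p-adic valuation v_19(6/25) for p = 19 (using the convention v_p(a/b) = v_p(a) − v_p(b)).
v_19(6/25) = 0

Factor powers of 19 from the numerator and denominator of the reduced fraction: 6 = 19^0 · 6 and 25 = 19^0 · 25. Apply v_p(a/b) = v_p(a) − v_p(b): v_19(6/25) = 0 − 0 = 0.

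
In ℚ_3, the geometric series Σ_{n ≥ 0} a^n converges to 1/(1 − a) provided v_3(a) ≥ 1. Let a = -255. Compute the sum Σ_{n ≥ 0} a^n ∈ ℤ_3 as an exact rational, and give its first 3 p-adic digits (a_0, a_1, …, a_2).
Σ a^n = 1/(1 − a) = 1/256;  first 3 digits = (1, 2, 2)

v_3(a) = 1 ≥ 1, so the series converges in ℤ_3 to 1/(1 − a) = 1/(1 − (-255)) = 1/256. Expand this rational in ℤ_3: compute digits iteratively via d_i = x_i mod 3, x_{i+1} = (x_i − d_i)/3. The first 3 digits are (1, 2, 2).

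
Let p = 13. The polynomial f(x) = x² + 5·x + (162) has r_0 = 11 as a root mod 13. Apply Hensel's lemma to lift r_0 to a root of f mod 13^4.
r_3 = 8461 (mod 28561)

Hensel: r_{i+1} = r_i − f(r_i)·(f′(r_i))^{-1} mod 13^{i+2}, f′(x) = 2x + 5. Iterate:
  r_0 = 11 (mod 13)
  r_1 = 11 (mod 169)
  r_2 = 1870 (mod 2197)
  r_3 = 8461 (mod 28561)
Final: r = 8461 satisfies f(r) ≡ 0 mod 13^4.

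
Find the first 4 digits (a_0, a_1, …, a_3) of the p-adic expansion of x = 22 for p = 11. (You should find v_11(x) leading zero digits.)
(a_0, …, a_3) = (0, 2, 0, 0)

v_11(22) = 1, so a_0 = ... = a_0 = 0. Factor out: x = 11^1 · u with u = 2 a unit in ℤ_11. Expand u iteratively via a_{v+i} = u_i mod 11, u_{i+1} = (u_i − a_{v+i})/11:
  u_0 = 2;  a_1 = 2;  u_1 = (u_0 − 2)/11 = 0
  u_1 = 0;  a_2 = 0;  u_2 = (u_1 − 0)/11 = 0
  u_2 = 0;  a_3 = 0;  u_3 = (u_2 − 0)/11 = 0
Digits: (0, 2, 0, 0).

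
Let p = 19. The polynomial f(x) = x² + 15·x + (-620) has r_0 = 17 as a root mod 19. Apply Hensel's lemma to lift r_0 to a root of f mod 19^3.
r_2 = 4881 (mod 6859)

Hensel: r_{i+1} = r_i − f(r_i)·(f′(r_i))^{-1} mod 19^{i+2}, f′(x) = 2x + 15. Iterate:
  r_0 = 17 (mod 19)
  r_1 = 188 (mod 361)
  r_2 = 4881 (mod 6859)
Final: r = 4881 satisfies f(r) ≡ 0 mod 19^3.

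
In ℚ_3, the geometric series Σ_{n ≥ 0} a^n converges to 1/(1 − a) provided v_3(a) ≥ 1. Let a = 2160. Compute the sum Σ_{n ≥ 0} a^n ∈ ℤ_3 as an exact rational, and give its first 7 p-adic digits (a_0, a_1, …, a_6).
Σ a^n = 1/(1 − a) = -1/2159;  first 7 digits = (1, 0, 0, 2, 2, 2, 0)

v_3(a) = 3 ≥ 1, so the series converges in ℤ_3 to 1/(1 − a) = 1/(1 − 2160) = -1/2159. Expand this rational in ℤ_3: compute digits iteratively via d_i = x_i mod 3, x_{i+1} = (x_i − d_i)/3. The first 7 digits are (1, 0, 0, 2, 2, 2, 0).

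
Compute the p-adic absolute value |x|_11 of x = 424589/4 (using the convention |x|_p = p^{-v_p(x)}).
|424589/4|_11 = 1/14641

Step 1 — compute v_11(x) by factoring powers of 11 out of the numerator and denominator: v_11(424589/4) = 4. Step 2 — apply |x|_p = p^{-v_p(x)} = 11^{-4} = 1/14641.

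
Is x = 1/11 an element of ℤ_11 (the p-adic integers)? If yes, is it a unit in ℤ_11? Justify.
x ∉ ℤ_11 (v_11(x) = -1 < 0)

ℤ_11 = {x ∈ ℚ_11 : v_11(x) ≥ 0} and ℤ_11^× = {x ∈ ℤ_11 : v_11(x) = 0}. Here v_11(1/11) = v_11(num) − v_11(den) = -1; compare against these criteria.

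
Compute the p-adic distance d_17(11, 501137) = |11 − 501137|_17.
d_17(11, 501137) = 1/83521

Step 1 — x − y = 11 − 501137 = -501126. Step 2 — v_17(-501126) = 4 (factor: -501126 = −(17^4 · 6); the sign does not affect v_p). Step 3 — |x − y|_17 = 17^{-4} = 1/83521.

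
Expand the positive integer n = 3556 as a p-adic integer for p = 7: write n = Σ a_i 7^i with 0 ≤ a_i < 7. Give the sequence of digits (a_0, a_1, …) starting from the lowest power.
(a_0, a_1, …) = (0, 4, 2, 3, 1)

Repeated division by 7 gives the digits low-to-high: 3556 = 4·7^1 + 2·7^2 + 3·7^3 + 1·7^4. Digit sequence: (0, 4, 2, 3, 1).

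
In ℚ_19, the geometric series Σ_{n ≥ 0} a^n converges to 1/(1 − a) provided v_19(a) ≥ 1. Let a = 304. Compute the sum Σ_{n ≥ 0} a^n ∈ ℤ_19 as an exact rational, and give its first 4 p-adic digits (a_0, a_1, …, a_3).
Σ a^n = 1/(1 − a) = -1/303;  first 4 digits = (1, 16, 9, 5)

v_19(a) = 1 ≥ 1, so the series converges in ℤ_19 to 1/(1 − a) = 1/(1 − 304) = -1/303. Expand this rational in ℤ_19: compute digits iteratively via d_i = x_i mod 19, x_{i+1} = (x_i − d_i)/19. The first 4 digits are (1, 16, 9, 5).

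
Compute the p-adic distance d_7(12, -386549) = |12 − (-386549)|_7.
d_7(12, -386549) = 1/16807

Step 1 — x − y = 12 − (-386549) = 386561. Step 2 — v_7(386561) = 5 (factor: 386561 = (7^5 · 23); the sign does not affect v_p). Step 3 — |x − y|_7 = 7^{-5} = 1/16807.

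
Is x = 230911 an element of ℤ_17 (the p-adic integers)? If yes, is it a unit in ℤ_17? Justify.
x ∈ ℤ_17 but not a unit; v_17(x) = 3 > 0

ℤ_17 = {x ∈ ℚ_17 : v_17(x) ≥ 0} and ℤ_17^× = {x ∈ ℤ_17 : v_17(x) = 0}. Here v_17(230911) = v_17(num) − v_17(den) = 3; compare against these criteria.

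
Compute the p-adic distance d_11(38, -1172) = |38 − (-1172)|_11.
d_11(38, -1172) = 1/121

Step 1 — x − y = 38 − (-1172) = 1210. Step 2 — v_11(1210) = 2 (factor: 1210 = (11^2 · 10); the sign does not affect v_p). Step 3 — |x − y|_11 = 11^{-2} = 1/121.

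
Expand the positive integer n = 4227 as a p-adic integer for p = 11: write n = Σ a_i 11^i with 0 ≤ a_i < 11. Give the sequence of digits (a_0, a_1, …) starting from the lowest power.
(a_0, a_1, …) = (3, 10, 1, 3)

Repeated division by 11 gives the digits low-to-high: 4227 = 3 + 10·11^1 + 1·11^2 + 3·11^3. Digit sequence: (3, 10, 1, 3).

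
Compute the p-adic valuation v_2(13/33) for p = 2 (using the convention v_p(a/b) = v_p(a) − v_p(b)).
v_2(13/33) = 0

Factor powers of 2 from the numerator and denominator of the reduced fraction: 13 = 2^0 · 13 and 33 = 2^0 · 33. Apply v_p(a/b) = v_p(a) − v_p(b): v_2(13/33) = 0 − 0 = 0.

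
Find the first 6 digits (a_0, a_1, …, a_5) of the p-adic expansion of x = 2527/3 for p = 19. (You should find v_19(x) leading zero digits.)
(a_0, …, a_5) = (0, 0, 15, 12, 12, 12)

v_19(2527/3) = 2, so a_0 = ... = a_1 = 0. Factor out: x = 19^2 · u with u = 7/3 a unit in ℤ_19. Expand u iteratively via a_{v+i} = u_i mod 19, u_{i+1} = (u_i − a_{v+i})/19:
  u_0 = 7/3;  a_2 = 15;  u_1 = (u_0 − 15)/19 = -2/3
  u_1 = -2/3;  a_3 = 12;  u_2 = (u_1 − 12)/19 = -2/3
  u_2 = -2/3;  a_4 = 12;  u_3 = (u_2 − 12)/19 = -2/3
  u_3 = -2/3;  a_5 = 12;  u_4 = (u_3 − 12)/19 = -2/3
Digits: (0, 0, 15, 12, 12, 12).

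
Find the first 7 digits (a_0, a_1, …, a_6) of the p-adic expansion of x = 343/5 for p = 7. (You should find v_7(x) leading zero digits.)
(a_0, …, a_6) = (0, 0, 0, 3, 1, 4, 5)

v_7(343/5) = 3, so a_0 = ... = a_2 = 0. Factor out: x = 7^3 · u with u = 1/5 a unit in ℤ_7. Expand u iteratively via a_{v+i} = u_i mod 7, u_{i+1} = (u_i − a_{v+i})/7:
  u_0 = 1/5;  a_3 = 3;  u_1 = (u_0 − 3)/7 = -2/5
  u_1 = -2/5;  a_4 = 1;  u_2 = (u_1 − 1)/7 = -1/5
  u_2 = -1/5;  a_5 = 4;  u_3 = (u_2 − 4)/7 = -3/5
  u_3 = -3/5;  a_6 = 5;  u_4 = (u_3 − 5)/7 = -4/5
Digits: (0, 0, 0, 3, 1, 4, 5).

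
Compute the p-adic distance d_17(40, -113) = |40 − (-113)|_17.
d_17(40, -113) = 1/17

Step 1 — x − y = 40 − (-113) = 153. Step 2 — v_17(153) = 1 (factor: 153 = (17^1 · 9); the sign does not affect v_p). Step 3 — |x − y|_17 = 17^{-1} = 1/17.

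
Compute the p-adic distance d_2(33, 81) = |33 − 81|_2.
d_2(33, 81) = 1/16

Step 1 — x − y = 33 − 81 = -48. Step 2 — v_2(-48) = 4 (factor: -48 = −(2^4 · 3); the sign does not affect v_p). Step 3 — |x − y|_2 = 2^{-4} = 1/16.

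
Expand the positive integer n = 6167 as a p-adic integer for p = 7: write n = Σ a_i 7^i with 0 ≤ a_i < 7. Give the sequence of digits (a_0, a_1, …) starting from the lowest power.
(a_0, a_1, …) = (0, 6, 6, 3, 2)

Repeated division by 7 gives the digits low-to-high: 6167 = 6·7^1 + 6·7^2 + 3·7^3 + 2·7^4. Digit sequence: (0, 6, 6, 3, 2).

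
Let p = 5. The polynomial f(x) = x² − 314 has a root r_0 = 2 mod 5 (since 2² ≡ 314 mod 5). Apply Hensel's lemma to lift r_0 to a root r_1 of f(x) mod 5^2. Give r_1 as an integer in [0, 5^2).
r_1 = 17 (mod 25)

Hensel's recurrence: r_{i+1} = r_i − f(r_i)·(f′(r_i))^{-1} mod 5^{i+2}, with f′(x) = 2x. Iterate:
  r_0 = 2 (mod 5)
  r_1 = 17 (mod 25)
Final: r_1 = 17, and one checks f(r_1) ≡ 0 mod 5^2.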